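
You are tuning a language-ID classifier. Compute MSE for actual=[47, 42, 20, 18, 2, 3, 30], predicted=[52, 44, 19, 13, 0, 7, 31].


Squared errors: (47-52)²=25, (42-44)²=4, (20-19)²=1, (18-13)²=25, (2-0)²=4, (3-7)²=16, (30-31)²=1
Sum = 76
MSE = 76/7 = 76/7

76/7


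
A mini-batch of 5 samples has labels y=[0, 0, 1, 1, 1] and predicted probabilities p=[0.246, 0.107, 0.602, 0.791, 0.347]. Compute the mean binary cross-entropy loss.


L[0] = -ln(1-0.246) = -ln(0.754) = 0.2824
L[1] = -ln(1-0.107) = -ln(0.893) = 0.1132
L[2] = -ln(0.602) = 0.5075
L[3] = -ln(0.791) = 0.2345
L[4] = -ln(0.347) = 1.0584
mean = (0.2824 + 0.1132 + 0.5075 + 0.2345 + 1.0584)/5 = 0.4392

0.4392


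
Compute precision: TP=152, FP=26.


Precision = TP/(TP+FP)
= 152/(152+26)
= 152/178 = 85.39%

85.39%


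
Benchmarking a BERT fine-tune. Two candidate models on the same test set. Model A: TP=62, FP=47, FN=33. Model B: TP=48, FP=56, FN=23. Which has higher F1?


Model A: P=62/109=0.5688, R=62/95=0.6526, F1=2PR/(P+R)=2TP/(2TP+FP+FN)=124/204=0.6078
Model B: P=48/104=0.4615, R=48/71=0.6761, F1=2PR/(P+R)=2TP/(2TP+FP+FN)=96/175=0.5486
0.6078 > 0.5486 → Model A

Model A


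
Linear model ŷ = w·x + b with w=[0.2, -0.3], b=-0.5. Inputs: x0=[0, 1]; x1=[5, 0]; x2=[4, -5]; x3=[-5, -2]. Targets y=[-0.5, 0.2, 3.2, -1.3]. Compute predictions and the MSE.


ŷ0 = (0.2)·(0) + (-0.3)·(1) - 0.5 = -0.8
ŷ1 = (0.2)·(5) + (-0.3)·(0) - 0.5 = 0.5
ŷ2 = (0.2)·(4) + (-0.3)·(-5) - 0.5 = 1.8
ŷ3 = (0.2)·(-5) + (-0.3)·(-2) - 0.5 = -0.9
errors² = [0.09, 0.09, 1.96, 0.16]
MSE = 2.3000/4 = 0.575

0.575


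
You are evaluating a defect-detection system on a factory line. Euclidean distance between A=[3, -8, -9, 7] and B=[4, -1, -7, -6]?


d = √((3-4)² + (-8+ 1)² + (-9+ 7)² + (7+ 6)²)
  = √(1 + 49 + 4 + 169)
  = √223 = 14.9332

14.9332


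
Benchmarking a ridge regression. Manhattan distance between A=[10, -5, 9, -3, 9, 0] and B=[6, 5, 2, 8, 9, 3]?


d = |10-6| + |-5-5| + |9-2| + |-3-8| + |9-9| + |0-3|
  = 4 + 10 + 7 + 11 + 0 + 3
  = 35

35


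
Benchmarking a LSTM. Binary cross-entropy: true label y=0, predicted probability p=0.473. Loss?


BCE = -[y·ln(p) + (1-y)·ln(1-p)]
= -0 - 1·ln(1-0.473)
= -ln(0.527) = 0.6406

0.6406


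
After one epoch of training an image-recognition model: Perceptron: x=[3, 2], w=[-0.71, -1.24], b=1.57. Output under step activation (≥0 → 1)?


z = (3)·(-0.71) + (2)·(-1.24) + 1.57
  = -3.04
step(z) = 0 (z<0)

0


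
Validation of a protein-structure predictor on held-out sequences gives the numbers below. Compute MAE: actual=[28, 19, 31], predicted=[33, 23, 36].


Absolute errors: |28-33|=5, |19-23|=4, |31-36|=5
Sum = 14
MAE = 14/3 = 14/3

14/3


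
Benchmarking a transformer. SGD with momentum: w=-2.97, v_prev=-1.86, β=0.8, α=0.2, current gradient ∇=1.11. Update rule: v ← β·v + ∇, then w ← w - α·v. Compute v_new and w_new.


v_new = 0.8·-1.86 + 1.11 = -1.488 + 1.11 = -0.378
w_new = -2.97 - 0.2·-0.378 = -2.97 + 0.0756 = -2.8944

v_new=-0.378, w_new=-2.8944


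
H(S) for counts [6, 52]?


Probabilities: [6/58, 52/58] ≈ [0.1034, 0.8966]
H = -((6/58)·log₂(6/58) + (52/58)·log₂(52/58))
  = 0.4798 bits

0.4798 bits


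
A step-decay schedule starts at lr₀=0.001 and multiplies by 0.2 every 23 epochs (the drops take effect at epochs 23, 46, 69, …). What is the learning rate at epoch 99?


n_drops = ⌊99/23⌋ = 4
lr = 0.001·0.2^4 = 0.001·0.0016 = 0.0000016

0.0000016


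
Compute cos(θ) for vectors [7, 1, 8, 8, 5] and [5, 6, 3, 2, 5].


A·B = 7·5 + 1·6 + 8·3 + 8·2 + 5·5 = 106
‖A‖ = √203 = 14.2478, ‖B‖ = √99 = 9.9499
cos = 106/(√203·√99) = 106/√20097 = 0.7477

0.7477


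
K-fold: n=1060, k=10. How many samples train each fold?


Fold size = 1060/10 = 106
Training per fold = 1060 - 106 = 954

954


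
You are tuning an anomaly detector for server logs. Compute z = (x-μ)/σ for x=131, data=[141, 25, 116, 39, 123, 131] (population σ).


μ = 95.8333, σ = 45.9508
z = (131 - 95.8333)/45.9508 = 0.7653

0.7653


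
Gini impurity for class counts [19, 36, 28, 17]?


Probabilities: [19/100, 36/100, 28/100, 17/100] ≈ [0.19, 0.36, 0.28, 0.17]
Σpᵢ² = (361 + 1296 + 784 + 289)/100² = 2730/10000
Gini = 1 - Σpᵢ² = 1 - 2730/10000 = 0.727

0.727


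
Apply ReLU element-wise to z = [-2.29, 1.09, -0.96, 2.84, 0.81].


ReLU(-2.29) = max(0, -2.29) = 0.0
ReLU(1.09) = max(0, 1.09) = 1.09
ReLU(-0.96) = max(0, -0.96) = 0.0
ReLU(2.84) = max(0, 2.84) = 2.84
ReLU(0.81) = max(0, 0.81) = 0.81
result = [0.0, 1.09, 0.0, 2.84, 0.81]

[0.0, 1.09, 0.0, 2.84, 0.81]


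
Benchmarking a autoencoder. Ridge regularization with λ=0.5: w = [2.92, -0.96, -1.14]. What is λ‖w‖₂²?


‖w‖₂² = (2.92)² + (-0.96)² + (-1.14)²
     = 8.5264 + 0.9216 + 1.2996
     = 10.7476
λ·‖w‖₂² = 0.5·10.7476 = 5.3738

5.3738


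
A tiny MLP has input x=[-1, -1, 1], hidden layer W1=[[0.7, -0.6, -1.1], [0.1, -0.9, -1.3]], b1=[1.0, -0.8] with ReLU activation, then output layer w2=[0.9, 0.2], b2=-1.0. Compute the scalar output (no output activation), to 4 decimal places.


z1[0] = (0.7)·(-1) + (-0.6)·(-1) + (-1.1)·(1) + 1.0 = -0.2
z1[1] = (0.1)·(-1) + (-0.9)·(-1) + (-1.3)·(1) - 0.8 = -1.3
h = ReLU(z1) = [0.0, 0.0]
output = (0.9)·(0.0) + (0.2)·(0.0) - 1.0 = -1.0

-1.0


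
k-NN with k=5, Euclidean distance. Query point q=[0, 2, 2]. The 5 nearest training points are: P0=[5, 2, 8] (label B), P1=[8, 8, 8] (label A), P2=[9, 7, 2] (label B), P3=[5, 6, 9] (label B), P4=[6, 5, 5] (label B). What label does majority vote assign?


d(q,P0) = 7.8102  (label B)
d(q,P1) = 11.6619  (label A)
d(q,P2) = 10.2956  (label B)
d(q,P3) = 9.4868  (label B)
d(q,P4) = 7.3485  (label B)
Votes: A=1, B=4
Majority → B

B


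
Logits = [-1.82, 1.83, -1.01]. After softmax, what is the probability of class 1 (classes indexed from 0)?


Exponentials: e^-1.82=0.162, e^1.83=6.2339, e^-1.01=0.3642
Sum = 6.7601
Softmax = [0.024, 0.9222, 0.0539]
p[1] = 6.2339/6.7601 = 0.9222

0.9222


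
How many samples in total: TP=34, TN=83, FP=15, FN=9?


Total = TP + TN + FP + FN
= 34 + 83 + 15 + 9
= 141
(Predicted positive: 49, predicted negative: 92)

141


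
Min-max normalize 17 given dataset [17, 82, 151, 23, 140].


min=17, max=151
(17-17)/(151-17) = 0/134 = 0.0

0.0


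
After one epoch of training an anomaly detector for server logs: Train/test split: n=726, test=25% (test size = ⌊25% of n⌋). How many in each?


Test = ⌊726·25/100⌋ = 181
Train = 726 - 181 = 545

Train: 545, Test: 181


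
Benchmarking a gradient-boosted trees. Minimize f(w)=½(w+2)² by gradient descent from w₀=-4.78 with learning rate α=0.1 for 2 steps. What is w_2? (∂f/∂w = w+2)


step 1: grad = -4.78+2 = -2.78; w = -4.78 - 0.1·(-2.78) = -4.502
step 2: grad = -4.502+2 = -2.502; w = -4.502 - 0.1·(-2.502) = -4.2518

-4.2518


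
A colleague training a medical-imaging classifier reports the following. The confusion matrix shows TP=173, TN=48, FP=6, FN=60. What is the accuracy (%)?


Accuracy = (TP+TN)/(TP+TN+FP+FN)
= (173+48)/(287)
= 221/287 = 77.0%

77.0%


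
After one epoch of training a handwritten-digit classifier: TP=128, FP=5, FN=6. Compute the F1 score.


Precision = 128/133 = 0.9624
Recall = 128/134 = 0.9552
F1 = 2·P·R/(P+R) = 2·TP/(2·TP+FP+FN) = 256/(256+5+6) = 256/267 = 0.9588

0.9588


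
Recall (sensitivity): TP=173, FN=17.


Recall = TP/(TP+FN)
= 173/(173+17)
= 173/190 = 91.05%

91.05%


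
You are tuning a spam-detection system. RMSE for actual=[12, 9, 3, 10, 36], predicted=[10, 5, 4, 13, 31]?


MSE = 55/5 = 11
RMSE = √(55/5) = 3.3166

3.3166


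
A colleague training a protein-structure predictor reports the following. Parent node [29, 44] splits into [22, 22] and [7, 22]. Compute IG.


Parent = [29, 44], H_parent = 0.9693
H_left = 1 (n=44), H_right = 0.7973 (n=29)
H_children = (44/73)·1 + (29/73)·0.7973 = 0.9195
IG = 0.9693 - 0.9195 = 0.0498

0.0498


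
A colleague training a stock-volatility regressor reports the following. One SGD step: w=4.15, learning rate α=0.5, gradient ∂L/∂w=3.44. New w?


w_new = w - α·∇
= 4.15 - 0.5·3.44
= 4.15 - 1.72
= 2.43

2.43


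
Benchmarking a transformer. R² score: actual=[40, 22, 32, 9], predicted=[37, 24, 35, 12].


ȳ = 25.75
SS_res = Σ(y-ŷ)² = 31
SS_tot = Σ(y-ȳ)² = 536.75
R² = 1 - SS_res/SS_tot = 1 - 0.0578 = 0.9422

0.9422


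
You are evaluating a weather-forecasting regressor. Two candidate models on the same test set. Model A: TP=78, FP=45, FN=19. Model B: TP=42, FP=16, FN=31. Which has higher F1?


Model A: P=78/123=0.6341, R=78/97=0.8041, F1=2PR/(P+R)=2TP/(2TP+FP+FN)=156/220=0.7091
Model B: P=42/58=0.7241, R=42/73=0.5753, F1=2PR/(P+R)=2TP/(2TP+FP+FN)=84/131=0.6412
0.7091 > 0.6412 → Model A

Model A


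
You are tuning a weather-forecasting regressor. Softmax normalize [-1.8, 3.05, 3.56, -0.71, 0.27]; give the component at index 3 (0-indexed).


Exponentials: e^-1.8=0.1653, e^3.05=21.1153, e^3.56=35.1632, e^-0.71=0.4916, e^0.27=1.31
Sum = 58.2454
Softmax = [0.0028, 0.3625, 0.6037, 0.0084, 0.0225]
p[3] = 0.4916/58.2454 = 0.0084

0.0084


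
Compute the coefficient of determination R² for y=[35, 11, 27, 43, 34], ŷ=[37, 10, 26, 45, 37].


ȳ = 30
SS_res = Σ(y-ŷ)² = 19
SS_tot = Σ(y-ȳ)² = 580
R² = 1 - SS_res/SS_tot = 1 - 0.0328 = 0.9672

0.9672


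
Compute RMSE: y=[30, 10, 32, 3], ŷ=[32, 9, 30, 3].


MSE = 9/4 = 2.25
RMSE = √(9/4) = 1.5

1.5


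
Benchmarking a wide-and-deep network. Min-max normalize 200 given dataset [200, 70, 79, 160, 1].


min=1, max=200
(200-1)/(200-1) = 199/199 = 1.0

1.0


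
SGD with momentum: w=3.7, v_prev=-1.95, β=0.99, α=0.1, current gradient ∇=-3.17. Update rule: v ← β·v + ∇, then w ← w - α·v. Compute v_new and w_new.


v_new = 0.99·-1.95 - 3.17 = -1.9305 - 3.17 = -5.1005
w_new = 3.7 - 0.1·-5.1005 = 3.7 + 0.51005 = 4.21005

v_new=-5.1005, w_new=4.21005


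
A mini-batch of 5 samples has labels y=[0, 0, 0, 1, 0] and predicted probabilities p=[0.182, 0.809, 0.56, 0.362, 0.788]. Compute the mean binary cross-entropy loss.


L[0] = -ln(1-0.182) = -ln(0.818) = 0.2009
L[1] = -ln(1-0.809) = -ln(0.191) = 1.6555
L[2] = -ln(1-0.56) = -ln(0.44) = 0.821
L[3] = -ln(0.362) = 1.0161
L[4] = -ln(1-0.788) = -ln(0.212) = 1.5512
mean = (0.2009 + 1.6555 + 0.821 + 1.0161 + 1.5512)/5 = 1.0489

1.0489


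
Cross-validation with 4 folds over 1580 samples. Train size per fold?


Fold size = 1580/4 = 395
Training per fold = 1580 - 395 = 1185

1185


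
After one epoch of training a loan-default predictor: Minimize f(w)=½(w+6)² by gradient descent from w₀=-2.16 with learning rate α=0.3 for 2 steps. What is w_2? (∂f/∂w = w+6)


step 1: grad = -2.16+6 = 3.84; w = -2.16 - 0.3·(3.84) = -3.312
step 2: grad = -3.312+6 = 2.688; w = -3.312 - 0.3·(2.688) = -4.1184

-4.1184


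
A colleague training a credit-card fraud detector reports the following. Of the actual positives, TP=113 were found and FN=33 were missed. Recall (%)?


Recall = TP/(TP+FN)
= 113/(113+33)
= 113/146 = 77.4%

77.4%


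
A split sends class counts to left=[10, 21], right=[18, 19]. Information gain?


Parent = [28, 40], H_parent = 0.9774
H_left = 0.9072 (n=31), H_right = 0.9995 (n=37)
H_children = (31/68)·0.9072 + (37/68)·0.9995 = 0.9574
IG = 0.9774 - 0.9574 = 0.02

0.02


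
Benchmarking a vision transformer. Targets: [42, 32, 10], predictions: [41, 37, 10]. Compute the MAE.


Absolute errors: |42-41|=1, |32-37|=5, |10-10|=0
Sum = 6
MAE = 6/3 = 2

2


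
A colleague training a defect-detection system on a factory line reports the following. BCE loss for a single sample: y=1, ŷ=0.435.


BCE = -[y·ln(p) + (1-y)·ln(1-p)]
= -1·ln(0.435) - 0
= -ln(0.435) = 0.8324

0.8324


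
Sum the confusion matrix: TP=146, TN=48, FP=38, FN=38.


Total = TP + TN + FP + FN
= 146 + 48 + 38 + 38
= 270
(Predicted positive: 184, predicted negative: 86)

270


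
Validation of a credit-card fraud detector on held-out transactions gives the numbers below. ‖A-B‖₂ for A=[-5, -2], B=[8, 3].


d = √((-5-8)² + (-2-3)²)
  = √(169 + 25)
  = √194 = 13.9284

13.9284


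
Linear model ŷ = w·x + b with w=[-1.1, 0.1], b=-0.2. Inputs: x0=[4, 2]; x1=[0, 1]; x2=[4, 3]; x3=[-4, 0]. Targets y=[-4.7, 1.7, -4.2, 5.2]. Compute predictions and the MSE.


ŷ0 = (-1.1)·(4) + (0.1)·(2) - 0.2 = -4.4
ŷ1 = (-1.1)·(0) + (0.1)·(1) - 0.2 = -0.1
ŷ2 = (-1.1)·(4) + (0.1)·(3) - 0.2 = -4.3
ŷ3 = (-1.1)·(-4) + (0.1)·(0) - 0.2 = 4.2
errors² = [0.09, 3.24, 0.01, 1.0]
MSE = 4.3400/4 = 1.085

1.085


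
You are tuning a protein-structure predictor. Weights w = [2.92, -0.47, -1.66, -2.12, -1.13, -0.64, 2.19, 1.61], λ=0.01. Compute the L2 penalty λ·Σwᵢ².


‖w‖₂² = (2.92)² + (-0.47)² + (-1.66)² + (-2.12)² + (-1.13)² + (-0.64)² + (2.19)² + (1.61)²
     = 8.5264 + 0.2209 + 2.7556 + 4.4944 + 1.2769 + 0.4096 + 4.7961 + 2.5921
     = 25.072
λ·‖w‖₂² = 0.01·25.072 = 0.25072

0.25072


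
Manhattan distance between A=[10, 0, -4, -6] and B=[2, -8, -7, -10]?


d = |10-2| + |0+ 8| + |-4+ 7| + |-6+ 10|
  = 8 + 8 + 3 + 4
  = 23

23


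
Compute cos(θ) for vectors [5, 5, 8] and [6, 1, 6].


A·B = 5·6 + 5·1 + 8·6 = 83
‖A‖ = √114 = 10.6771, ‖B‖ = √73 = 8.544
cos = 83/(√114·√73) = 83/√8322 = 0.9098

0.9098


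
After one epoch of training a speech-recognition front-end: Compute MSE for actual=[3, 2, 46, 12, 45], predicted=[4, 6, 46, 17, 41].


Squared errors: (3-4)²=1, (2-6)²=16, (46-46)²=0, (12-17)²=25, (45-41)²=16
Sum = 58
MSE = 58/5 = 58/5

58/5


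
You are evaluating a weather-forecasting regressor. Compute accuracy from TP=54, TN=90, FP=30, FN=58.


Accuracy = (TP+TN)/(TP+TN+FP+FN)
= (54+90)/(232)
= 144/232 = 62.07%

62.07%


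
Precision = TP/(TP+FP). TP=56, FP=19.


Precision = TP/(TP+FP)
= 56/(56+19)
= 56/75 = 74.67%

74.67%


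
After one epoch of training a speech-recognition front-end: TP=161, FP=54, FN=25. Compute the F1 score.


Precision = 161/215 = 0.7488
Recall = 161/186 = 0.8656
F1 = 2·P·R/(P+R) = 2·TP/(2·TP+FP+FN) = 322/(322+54+25) = 322/401 = 0.803

0.803


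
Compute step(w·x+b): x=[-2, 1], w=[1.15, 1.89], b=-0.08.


z = (-2)·(1.15) + (1)·(1.89) - 0.08
  = -0.49
step(z) = 0 (z<0)

0


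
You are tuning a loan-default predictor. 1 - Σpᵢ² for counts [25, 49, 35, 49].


Probabilities: [25/158, 49/158, 35/158, 49/158] ≈ [0.1582, 0.3101, 0.2215, 0.3101]
Σpᵢ² = (625 + 2401 + 1225 + 2401)/158² = 6652/24964
Gini = 1 - Σpᵢ² = 1 - 6652/24964 = 0.7335

0.7335


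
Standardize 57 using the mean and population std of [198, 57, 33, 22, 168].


μ = 95.6, σ = 72.8741
z = (57 - 95.6)/72.8741 = -0.5297

-0.5297


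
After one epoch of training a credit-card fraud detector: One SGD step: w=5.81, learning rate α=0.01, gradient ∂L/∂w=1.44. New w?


w_new = w - α·∇
= 5.81 - 0.01·1.44
= 5.81 - 0.0144
= 5.7956

5.7956


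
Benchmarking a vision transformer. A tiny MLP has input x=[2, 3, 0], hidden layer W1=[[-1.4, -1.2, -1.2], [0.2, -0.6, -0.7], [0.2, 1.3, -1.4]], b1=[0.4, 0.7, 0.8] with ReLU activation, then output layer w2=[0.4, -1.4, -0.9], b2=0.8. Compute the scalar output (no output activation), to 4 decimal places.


z1[0] = (-1.4)·(2) + (-1.2)·(3) + (-1.2)·(0) + 0.4 = -6.0
z1[1] = (0.2)·(2) + (-0.6)·(3) + (-0.7)·(0) + 0.7 = -0.7
z1[2] = (0.2)·(2) + (1.3)·(3) + (-1.4)·(0) + 0.8 = 5.1
h = ReLU(z1) = [0.0, 0.0, 5.1]
output = (0.4)·(0.0) + (-1.4)·(0.0) + (-0.9)·(5.1) + 0.8 = -3.79

-3.79


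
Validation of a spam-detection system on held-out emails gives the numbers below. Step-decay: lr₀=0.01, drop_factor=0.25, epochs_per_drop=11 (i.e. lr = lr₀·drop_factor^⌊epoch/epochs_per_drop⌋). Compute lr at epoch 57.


n_drops = ⌊57/11⌋ = 5
lr = 0.01·0.25^5 = 0.01·0.0009765625 = 0.000009765625

0.000009765625


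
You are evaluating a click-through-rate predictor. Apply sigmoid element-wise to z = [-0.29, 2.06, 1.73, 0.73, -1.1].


σ(-0.29) = 1/(1+e^0.29) = 0.428
σ(2.06) = 1/(1+e^-2.06) = 0.887
σ(1.73) = 1/(1+e^-1.73) = 0.8494
σ(0.73) = 1/(1+e^-0.73) = 0.6748
σ(-1.1) = 1/(1+e^1.1) = 0.2497
result = [0.428, 0.887, 0.8494, 0.6748, 0.2497]

[0.428, 0.887, 0.8494, 0.6748, 0.2497]


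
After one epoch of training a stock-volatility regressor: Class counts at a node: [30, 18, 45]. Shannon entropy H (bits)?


Probabilities: [30/93, 18/93, 45/93] ≈ [0.3226, 0.1935, 0.4839]
H = -((30/93)·log₂(30/93) + (18/93)·log₂(18/93) + (45/93)·log₂(45/93))
  = 1.4919 bits

1.4919 bits


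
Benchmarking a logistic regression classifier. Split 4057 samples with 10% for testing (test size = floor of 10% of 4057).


Test = ⌊4057·10/100⌋ = 405
Train = 4057 - 405 = 3652

Train: 3652, Test: 405


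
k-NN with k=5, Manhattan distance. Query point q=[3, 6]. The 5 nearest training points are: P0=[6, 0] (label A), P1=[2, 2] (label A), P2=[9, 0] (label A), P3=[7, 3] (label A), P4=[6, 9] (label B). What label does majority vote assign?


d(q,P0) = 9  (label A)
d(q,P1) = 5  (label A)
d(q,P2) = 12  (label A)
d(q,P3) = 7  (label A)
d(q,P4) = 6  (label B)
Votes: A=4, B=1
Majority → A

A


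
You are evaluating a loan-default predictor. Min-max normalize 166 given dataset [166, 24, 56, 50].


min=24, max=166
(166-24)/(166-24) = 142/142 = 1.0

1.0


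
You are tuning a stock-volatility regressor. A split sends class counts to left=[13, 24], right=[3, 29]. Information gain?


Parent = [16, 53], H_parent = 0.7813
H_left = 0.9353 (n=37), H_right = 0.4489 (n=32)
H_children = (37/69)·0.9353 + (32/69)·0.4489 = 0.7097
IG = 0.7813 - 0.7097 = 0.0716

0.0716


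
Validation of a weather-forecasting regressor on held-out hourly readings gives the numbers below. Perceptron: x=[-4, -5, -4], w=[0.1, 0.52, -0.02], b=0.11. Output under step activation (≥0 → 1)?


z = (-4)·(0.1) + (-5)·(0.52) + (-4)·(-0.02) + 0.11
  = -2.81
step(z) = 0 (z<0)

0


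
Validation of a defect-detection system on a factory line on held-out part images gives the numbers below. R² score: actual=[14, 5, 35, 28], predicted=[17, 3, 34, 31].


ȳ = 20.5
SS_res = Σ(y-ŷ)² = 23
SS_tot = Σ(y-ȳ)² = 549
R² = 1 - SS_res/SS_tot = 1 - 0.0419 = 0.9581

0.9581


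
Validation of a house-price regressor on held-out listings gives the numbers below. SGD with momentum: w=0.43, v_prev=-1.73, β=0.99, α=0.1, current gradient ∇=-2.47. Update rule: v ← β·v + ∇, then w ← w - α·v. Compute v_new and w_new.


v_new = 0.99·-1.73 - 2.47 = -1.7127 - 2.47 = -4.1827
w_new = 0.43 - 0.1·-4.1827 = 0.43 + 0.41827 = 0.84827

v_new=-4.1827, w_new=0.84827


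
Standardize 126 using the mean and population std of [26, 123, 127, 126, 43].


μ = 89, σ = 44.8419
z = (126 - 89)/44.8419 = 0.8251

0.8251


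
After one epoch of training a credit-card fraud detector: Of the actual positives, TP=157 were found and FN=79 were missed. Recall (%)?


Recall = TP/(TP+FN)
= 157/(157+79)
= 157/236 = 66.53%

66.53%


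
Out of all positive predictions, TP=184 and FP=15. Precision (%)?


Precision = TP/(TP+FP)
= 184/(184+15)
= 184/199 = 92.46%

92.46%


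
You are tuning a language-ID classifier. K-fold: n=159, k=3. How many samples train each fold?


Fold size = 159/3 = 53
Training per fold = 159 - 53 = 106

106


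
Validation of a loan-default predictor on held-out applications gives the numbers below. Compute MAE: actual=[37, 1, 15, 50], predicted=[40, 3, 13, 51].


Absolute errors: |37-40|=3, |1-3|=2, |15-13|=2, |50-51|=1
Sum = 8
MAE = 8/4 = 2

2


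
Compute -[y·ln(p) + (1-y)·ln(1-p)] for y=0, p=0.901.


BCE = -[y·ln(p) + (1-y)·ln(1-p)]
= -0 - 1·ln(1-0.901)
= -ln(0.099) = 2.3126

2.3126


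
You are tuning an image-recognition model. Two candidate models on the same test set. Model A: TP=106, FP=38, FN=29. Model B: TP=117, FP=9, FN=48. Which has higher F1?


Model A: P=106/144=0.7361, R=106/135=0.7852, F1=2PR/(P+R)=2TP/(2TP+FP+FN)=212/279=0.7599
Model B: P=117/126=0.9286, R=117/165=0.7091, F1=2PR/(P+R)=2TP/(2TP+FP+FN)=234/291=0.8041
0.7599 < 0.8041 → Model B

Model B


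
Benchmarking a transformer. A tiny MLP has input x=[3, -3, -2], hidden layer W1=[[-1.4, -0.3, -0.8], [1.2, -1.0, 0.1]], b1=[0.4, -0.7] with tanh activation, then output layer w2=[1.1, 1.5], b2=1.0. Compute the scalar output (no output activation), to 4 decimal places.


z1[0] = (-1.4)·(3) + (-0.3)·(-3) + (-0.8)·(-2) + 0.4 = -1.3
z1[1] = (1.2)·(3) + (-1.0)·(-3) + (0.1)·(-2) - 0.7 = 5.7
h = tanh(z1) = [-0.8617, 1.0]
output = (1.1)·(-0.8617) + (1.5)·(1.0) + 1.0 = 1.5521

1.5521


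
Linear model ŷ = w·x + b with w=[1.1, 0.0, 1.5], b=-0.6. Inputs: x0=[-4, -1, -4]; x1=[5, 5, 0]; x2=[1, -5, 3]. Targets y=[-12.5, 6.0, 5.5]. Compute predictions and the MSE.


ŷ0 = (1.1)·(-4) + (0.0)·(-1) + (1.5)·(-4) - 0.6 = -11.0
ŷ1 = (1.1)·(5) + (0.0)·(5) + (1.5)·(0) - 0.6 = 4.9
ŷ2 = (1.1)·(1) + (0.0)·(-5) + (1.5)·(3) - 0.6 = 5.0
errors² = [2.25, 1.21, 0.25]
MSE = 3.7100/3 = 1.2367

1.2367


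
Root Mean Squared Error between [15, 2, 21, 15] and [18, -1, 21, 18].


MSE = 27/4 = 6.75
RMSE = √(27/4) = 2.5981

2.5981


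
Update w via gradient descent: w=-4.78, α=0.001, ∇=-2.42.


w_new = w - α·∇
= -4.78 - 0.001·-2.42
= -4.78 + 0.00242
= -4.77758

-4.77758


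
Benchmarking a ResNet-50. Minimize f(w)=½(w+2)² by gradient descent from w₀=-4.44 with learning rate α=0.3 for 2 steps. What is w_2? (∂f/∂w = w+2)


step 1: grad = -4.44+2 = -2.44; w = -4.44 - 0.3·(-2.44) = -3.708
step 2: grad = -3.708+2 = -1.708; w = -3.708 - 0.3·(-1.708) = -3.1956

-3.1956


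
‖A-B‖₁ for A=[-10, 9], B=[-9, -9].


d = |-10+ 9| + |9+ 9|
  = 1 + 18
  = 19

19


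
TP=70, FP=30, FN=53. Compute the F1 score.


Precision = 70/100 = 0.7
Recall = 70/123 = 0.5691
F1 = 2·P·R/(P+R) = 2·TP/(2·TP+FP+FN) = 140/(140+30+53) = 140/223 = 0.6278

0.6278


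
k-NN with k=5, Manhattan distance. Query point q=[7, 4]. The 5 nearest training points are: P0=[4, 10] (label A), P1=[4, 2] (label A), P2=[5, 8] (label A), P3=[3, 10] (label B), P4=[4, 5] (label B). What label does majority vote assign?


d(q,P0) = 9  (label A)
d(q,P1) = 5  (label A)
d(q,P2) = 6  (label A)
d(q,P3) = 10  (label B)
d(q,P4) = 4  (label B)
Votes: A=3, B=2
Majority → A

A


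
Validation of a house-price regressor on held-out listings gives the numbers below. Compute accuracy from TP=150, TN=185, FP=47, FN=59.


Accuracy = (TP+TN)/(TP+TN+FP+FN)
= (150+185)/(441)
= 335/441 = 75.96%

75.96%


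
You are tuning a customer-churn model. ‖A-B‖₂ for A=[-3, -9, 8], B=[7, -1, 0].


d = √((-3-7)² + (-9+ 1)² + (8-0)²)
  = √(100 + 64 + 64)
  = √228 = 15.0997

15.0997


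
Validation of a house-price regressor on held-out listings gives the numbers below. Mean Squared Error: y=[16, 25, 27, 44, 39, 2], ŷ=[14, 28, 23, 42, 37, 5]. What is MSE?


Squared errors: (16-14)²=4, (25-28)²=9, (27-23)²=16, (44-42)²=4, (39-37)²=4, (2-5)²=9
Sum = 46
MSE = 46/6 = 23/3

23/3


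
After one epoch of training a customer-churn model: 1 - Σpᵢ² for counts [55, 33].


Probabilities: [55/88, 33/88] ≈ [0.625, 0.375]
Σpᵢ² = (3025 + 1089)/88² = 4114/7744
Gini = 1 - Σpᵢ² = 1 - 4114/7744 = 0.4688

0.4688


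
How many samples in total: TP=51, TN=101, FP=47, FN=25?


Total = TP + TN + FP + FN
= 51 + 101 + 47 + 25
= 224
(Predicted positive: 98, predicted negative: 126)

224


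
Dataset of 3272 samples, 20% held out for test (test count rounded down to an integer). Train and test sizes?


Test = ⌊3272·20/100⌋ = 654
Train = 3272 - 654 = 2618

Train: 2618, Test: 654


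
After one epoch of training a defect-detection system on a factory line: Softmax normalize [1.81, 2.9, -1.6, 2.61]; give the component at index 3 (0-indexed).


Exponentials: e^1.81=6.1104, e^2.9=18.1741, e^-1.6=0.2019, e^2.61=13.5991
Sum = 38.0855
Softmax = [0.1604, 0.4772, 0.0053, 0.3571]
p[3] = 13.5991/38.0855 = 0.3571

0.3571


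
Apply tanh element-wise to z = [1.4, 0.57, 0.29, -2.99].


tanh(1.4) = 0.8854
tanh(0.57) = 0.5154
tanh(0.29) = 0.2821
tanh(-2.99) = -0.995
result = [0.8854, 0.5154, 0.2821, -0.995]

[0.8854, 0.5154, 0.2821, -0.995]


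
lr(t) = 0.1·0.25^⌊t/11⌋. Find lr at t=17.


n_drops = ⌊17/11⌋ = 1
lr = 0.1·0.25^1 = 0.1·0.25 = 0.025

0.025


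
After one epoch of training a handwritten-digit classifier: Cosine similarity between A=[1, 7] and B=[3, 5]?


A·B = 1·3 + 7·5 = 38
‖A‖ = √50 = 7.0711, ‖B‖ = √34 = 5.831
cos = 38/(√50·√34) = 38/√1700 = 0.9216

0.9216


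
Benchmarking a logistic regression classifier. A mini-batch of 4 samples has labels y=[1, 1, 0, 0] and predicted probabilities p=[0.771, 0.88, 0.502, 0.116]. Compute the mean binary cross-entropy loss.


L[0] = -ln(0.771) = 0.2601
L[1] = -ln(0.88) = 0.1278
L[2] = -ln(1-0.502) = -ln(0.498) = 0.6972
L[3] = -ln(1-0.116) = -ln(0.884) = 0.1233
mean = (0.2601 + 0.1278 + 0.6972 + 0.1233)/4 = 0.3021

0.3021


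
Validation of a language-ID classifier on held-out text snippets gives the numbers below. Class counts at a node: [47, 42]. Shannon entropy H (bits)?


Probabilities: [47/89, 42/89] ≈ [0.5281, 0.4719]
H = -((47/89)·log₂(47/89) + (42/89)·log₂(42/89))
  = 0.9977 bits

0.9977 bits


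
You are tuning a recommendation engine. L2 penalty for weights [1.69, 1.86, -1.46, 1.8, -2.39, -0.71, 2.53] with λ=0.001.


‖w‖₂² = (1.69)² + (1.86)² + (-1.46)² + (1.8)² + (-2.39)² + (-0.71)² + (2.53)²
     = 2.8561 + 3.4596 + 2.1316 + 3.24 + 5.7121 + 0.5041 + 6.4009
     = 24.3044
λ·‖w‖₂² = 0.001·24.3044 = 0.024304

0.024304


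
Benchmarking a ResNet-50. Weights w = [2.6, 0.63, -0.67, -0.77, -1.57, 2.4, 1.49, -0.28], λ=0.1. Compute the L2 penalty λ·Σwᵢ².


‖w‖₂² = (2.6)² + (0.63)² + (-0.67)² + (-0.77)² + (-1.57)² + (2.4)² + (1.49)² + (-0.28)²
     = 6.76 + 0.3969 + 0.4489 + 0.5929 + 2.4649 + 5.76 + 2.2201 + 0.0784
     = 18.7221
λ·‖w‖₂² = 0.1·18.7221 = 1.87221

1.87221


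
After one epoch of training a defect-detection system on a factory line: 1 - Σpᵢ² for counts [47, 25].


Probabilities: [47/72, 25/72] ≈ [0.6528, 0.3472]
Σpᵢ² = (2209 + 625)/72² = 2834/5184
Gini = 1 - Σpᵢ² = 1 - 2834/5184 = 0.4533

0.4533


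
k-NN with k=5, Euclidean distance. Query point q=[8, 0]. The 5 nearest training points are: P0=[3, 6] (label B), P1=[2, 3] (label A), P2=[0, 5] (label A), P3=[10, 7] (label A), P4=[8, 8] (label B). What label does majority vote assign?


d(q,P0) = 7.8102  (label B)
d(q,P1) = 6.7082  (label A)
d(q,P2) = 9.434  (label A)
d(q,P3) = 7.2801  (label A)
d(q,P4) = 8.0  (label B)
Votes: A=3, B=2
Majority → A

A


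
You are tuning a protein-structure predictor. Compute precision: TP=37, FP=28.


Precision = TP/(TP+FP)
= 37/(37+28)
= 37/65 = 56.92%

56.92%


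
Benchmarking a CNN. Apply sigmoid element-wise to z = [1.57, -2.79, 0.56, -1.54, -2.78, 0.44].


σ(1.57) = 1/(1+e^-1.57) = 0.8278
σ(-2.79) = 1/(1+e^2.79) = 0.0579
σ(0.56) = 1/(1+e^-0.56) = 0.6365
σ(-1.54) = 1/(1+e^1.54) = 0.1765
σ(-2.78) = 1/(1+e^2.78) = 0.0584
σ(0.44) = 1/(1+e^-0.44) = 0.6083
result = [0.8278, 0.0579, 0.6365, 0.1765, 0.0584, 0.6083]

[0.8278, 0.0579, 0.6365, 0.1765, 0.0584, 0.6083]


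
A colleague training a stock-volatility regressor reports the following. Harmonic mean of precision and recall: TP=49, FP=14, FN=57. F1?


Precision = 49/63 = 0.7778
Recall = 49/106 = 0.4623
F1 = 2·P·R/(P+R) = 2·TP/(2·TP+FP+FN) = 98/(98+14+57) = 98/169 = 0.5799

0.5799


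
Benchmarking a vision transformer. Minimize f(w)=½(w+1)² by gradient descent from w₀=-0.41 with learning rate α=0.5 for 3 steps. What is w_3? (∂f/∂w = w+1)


step 1: grad = -0.41+1 = 0.59; w = -0.41 - 0.5·(0.59) = -0.705
step 2: grad = -0.705+1 = 0.295; w = -0.705 - 0.5·(0.295) = -0.8525
step 3: grad = -0.8525+1 = 0.1475; w = -0.8525 - 0.5·(0.1475) = -0.92625

-0.92625


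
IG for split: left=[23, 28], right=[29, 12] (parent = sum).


Parent = [52, 40], H_parent = 0.9877
H_left = 0.9931 (n=51), H_right = 0.8722 (n=41)
H_children = (51/92)·0.9931 + (41/92)·0.8722 = 0.9392
IG = 0.9877 - 0.9392 = 0.0485

0.0485


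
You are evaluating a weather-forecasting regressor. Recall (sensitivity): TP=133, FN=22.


Recall = TP/(TP+FN)
= 133/(133+22)
= 133/155 = 85.81%

85.81%


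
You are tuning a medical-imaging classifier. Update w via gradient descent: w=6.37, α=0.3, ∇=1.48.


w_new = w - α·∇
= 6.37 - 0.3·1.48
= 6.37 - 0.444
= 5.926

5.926


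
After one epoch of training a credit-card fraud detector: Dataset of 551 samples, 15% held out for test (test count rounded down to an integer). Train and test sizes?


Test = ⌊551·15/100⌋ = 82
Train = 551 - 82 = 469

Train: 469, Test: 82


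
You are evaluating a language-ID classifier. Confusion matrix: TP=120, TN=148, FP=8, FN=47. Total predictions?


Total = TP + TN + FP + FN
= 120 + 148 + 8 + 47
= 323
(Predicted positive: 128, predicted negative: 195)

323


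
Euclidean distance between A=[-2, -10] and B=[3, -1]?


d = √((-2-3)² + (-10+ 1)²)
  = √(25 + 81)
  = √106 = 10.2956

10.2956


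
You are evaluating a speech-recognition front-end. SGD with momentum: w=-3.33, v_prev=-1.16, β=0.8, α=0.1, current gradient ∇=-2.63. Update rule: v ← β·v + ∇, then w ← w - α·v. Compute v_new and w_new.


v_new = 0.8·-1.16 - 2.63 = -0.928 - 2.63 = -3.558
w_new = -3.33 - 0.1·-3.558 = -3.33 + 0.3558 = -2.9742

v_new=-3.558, w_new=-2.9742


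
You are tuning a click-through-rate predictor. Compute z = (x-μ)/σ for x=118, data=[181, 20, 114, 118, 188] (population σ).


μ = 124.2, σ = 60.4926
z = (118 - 124.2)/60.4926 = -0.1025

-0.1025


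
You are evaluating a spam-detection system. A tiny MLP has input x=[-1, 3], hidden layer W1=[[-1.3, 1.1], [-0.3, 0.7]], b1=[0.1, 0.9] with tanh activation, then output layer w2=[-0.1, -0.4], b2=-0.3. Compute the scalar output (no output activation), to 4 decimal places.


z1[0] = (-1.3)·(-1) + (1.1)·(3) + 0.1 = 4.7
z1[1] = (-0.3)·(-1) + (0.7)·(3) + 0.9 = 3.3
h = tanh(z1) = [0.9998, 0.9973]
output = (-0.1)·(0.9998) + (-0.4)·(0.9973) - 0.3 = -0.7989

-0.7989


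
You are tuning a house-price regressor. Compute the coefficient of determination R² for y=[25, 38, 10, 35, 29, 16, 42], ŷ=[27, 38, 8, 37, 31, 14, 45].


ȳ = 27.8571
SS_res = Σ(y-ŷ)² = 29
SS_tot = Σ(y-ȳ)² = 822.86
R² = 1 - SS_res/SS_tot = 1 - 0.0352 = 0.9648

0.9648


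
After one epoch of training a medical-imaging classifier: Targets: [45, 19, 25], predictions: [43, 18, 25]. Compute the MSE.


Squared errors: (45-43)²=4, (19-18)²=1, (25-25)²=0
Sum = 5
MSE = 5/3 = 5/3

5/3


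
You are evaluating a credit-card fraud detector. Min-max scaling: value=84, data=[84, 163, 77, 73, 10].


min=10, max=163
(84-10)/(163-10) = 74/153 = 0.4837

0.4837


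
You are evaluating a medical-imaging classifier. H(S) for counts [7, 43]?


Probabilities: [7/50, 43/50] ≈ [0.14, 0.86]
H = -((7/50)·log₂(7/50) + (43/50)·log₂(43/50))
  = 0.5842 bits

0.5842 bits


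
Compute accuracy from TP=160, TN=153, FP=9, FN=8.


Accuracy = (TP+TN)/(TP+TN+FP+FN)
= (160+153)/(330)
= 313/330 = 94.85%

94.85%


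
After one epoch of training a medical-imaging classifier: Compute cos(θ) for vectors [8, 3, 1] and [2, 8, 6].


A·B = 8·2 + 3·8 + 1·6 = 46
‖A‖ = √74 = 8.6023, ‖B‖ = √104 = 10.198
cos = 46/(√74·√104) = 46/√7696 = 0.5244

0.5244


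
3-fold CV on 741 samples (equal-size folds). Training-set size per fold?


Fold size = 741/3 = 247
Training per fold = 741 - 247 = 494

494


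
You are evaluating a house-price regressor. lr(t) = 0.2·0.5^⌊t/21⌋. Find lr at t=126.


n_drops = ⌊126/21⌋ = 6
lr = 0.2·0.5^6 = 0.2·0.015625 = 0.003125

0.003125


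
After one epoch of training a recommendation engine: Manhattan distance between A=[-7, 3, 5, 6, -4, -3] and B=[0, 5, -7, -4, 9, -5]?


d = |-7-0| + |3-5| + |5+ 7| + |6+ 4| + |-4-9| + |-3+ 5|
  = 7 + 2 + 12 + 10 + 13 + 2
  = 46

46


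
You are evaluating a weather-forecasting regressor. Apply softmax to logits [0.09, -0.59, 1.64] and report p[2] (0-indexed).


Exponentials: e^0.09=1.0942, e^-0.59=0.5543, e^1.64=5.1552
Sum = 6.8037
Softmax = [0.1608, 0.0815, 0.7577]
p[2] = 5.1552/6.8037 = 0.7577

0.7577


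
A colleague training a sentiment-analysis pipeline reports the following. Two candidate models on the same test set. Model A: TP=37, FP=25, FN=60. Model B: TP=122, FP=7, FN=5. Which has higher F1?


Model A: P=37/62=0.5968, R=37/97=0.3814, F1=2PR/(P+R)=2TP/(2TP+FP+FN)=74/159=0.4654
Model B: P=122/129=0.9457, R=122/127=0.9606, F1=2PR/(P+R)=2TP/(2TP+FP+FN)=244/256=0.9531
0.4654 < 0.9531 → Model B

Model B


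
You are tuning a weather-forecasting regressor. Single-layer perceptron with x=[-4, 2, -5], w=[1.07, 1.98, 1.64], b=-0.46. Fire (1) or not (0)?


z = (-4)·(1.07) + (2)·(1.98) + (-5)·(1.64) - 0.46
  = -8.98
step(z) = 0 (z<0)

0


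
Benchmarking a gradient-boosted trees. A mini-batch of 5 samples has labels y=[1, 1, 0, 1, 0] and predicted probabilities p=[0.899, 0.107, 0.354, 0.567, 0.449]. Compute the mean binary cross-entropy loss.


L[0] = -ln(0.899) = 0.1065
L[1] = -ln(0.107) = 2.2349
L[2] = -ln(1-0.354) = -ln(0.646) = 0.437
L[3] = -ln(0.567) = 0.5674
L[4] = -ln(1-0.449) = -ln(0.551) = 0.596
mean = (0.1065 + 2.2349 + 0.437 + 0.5674 + 0.596)/5 = 0.7884

0.7884


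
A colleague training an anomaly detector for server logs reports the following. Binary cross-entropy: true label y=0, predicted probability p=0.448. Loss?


BCE = -[y·ln(p) + (1-y)·ln(1-p)]
= -0 - 1·ln(1-0.448)
= -ln(0.552) = 0.5942

0.5942


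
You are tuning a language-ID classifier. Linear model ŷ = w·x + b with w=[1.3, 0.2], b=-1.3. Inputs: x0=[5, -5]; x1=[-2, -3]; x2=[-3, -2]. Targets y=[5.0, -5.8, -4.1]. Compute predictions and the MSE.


ŷ0 = (1.3)·(5) + (0.2)·(-5) - 1.3 = 4.2
ŷ1 = (1.3)·(-2) + (0.2)·(-3) - 1.3 = -4.5
ŷ2 = (1.3)·(-3) + (0.2)·(-2) - 1.3 = -5.6
errors² = [0.64, 1.69, 2.25]
MSE = 4.5800/3 = 1.5267

1.5267


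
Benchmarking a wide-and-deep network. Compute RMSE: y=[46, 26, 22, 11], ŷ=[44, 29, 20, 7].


MSE = 33/4 = 8.25
RMSE = √(33/4) = 2.8723

2.8723


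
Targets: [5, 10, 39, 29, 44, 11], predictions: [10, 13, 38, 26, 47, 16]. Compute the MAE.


Absolute errors: |5-10|=5, |10-13|=3, |39-38|=1, |29-26|=3, |44-47|=3, |11-16|=5
Sum = 20
MAE = 20/6 = 10/3

10/3


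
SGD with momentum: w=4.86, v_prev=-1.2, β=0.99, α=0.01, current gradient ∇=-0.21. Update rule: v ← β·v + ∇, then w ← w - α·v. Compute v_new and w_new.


v_new = 0.99·-1.2 - 0.21 = -1.188 - 0.21 = -1.398
w_new = 4.86 - 0.01·-1.398 = 4.86 + 0.01398 = 4.87398

v_new=-1.398, w_new=4.87398


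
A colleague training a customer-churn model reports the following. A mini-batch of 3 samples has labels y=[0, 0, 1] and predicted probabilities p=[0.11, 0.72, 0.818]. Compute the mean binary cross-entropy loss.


L[0] = -ln(1-0.11) = -ln(0.89) = 0.1165
L[1] = -ln(1-0.72) = -ln(0.28) = 1.273
L[2] = -ln(0.818) = 0.2009
mean = (0.1165 + 1.273 + 0.2009)/3 = 0.5301

0.5301


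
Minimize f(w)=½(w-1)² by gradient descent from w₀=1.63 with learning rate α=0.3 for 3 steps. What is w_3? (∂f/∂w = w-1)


step 1: grad = 1.63-1 = 0.63; w = 1.63 - 0.3·(0.63) = 1.441
step 2: grad = 1.441-1 = 0.441; w = 1.441 - 0.3·(0.441) = 1.3087
step 3: grad = 1.3087-1 = 0.3087; w = 1.3087 - 0.3·(0.3087) = 1.21609

1.21609


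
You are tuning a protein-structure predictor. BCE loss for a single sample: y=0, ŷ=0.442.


BCE = -[y·ln(p) + (1-y)·ln(1-p)]
= -0 - 1·ln(1-0.442)
= -ln(0.558) = 0.5834

0.5834


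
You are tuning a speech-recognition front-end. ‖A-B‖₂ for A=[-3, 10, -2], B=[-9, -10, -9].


d = √((-3+ 9)² + (10+ 10)² + (-2+ 9)²)
  = √(36 + 400 + 49)
  = √485 = 22.0227

22.0227


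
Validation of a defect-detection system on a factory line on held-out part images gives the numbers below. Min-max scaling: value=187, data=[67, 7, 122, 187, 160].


min=7, max=187
(187-7)/(187-7) = 180/180 = 1.0

1.0


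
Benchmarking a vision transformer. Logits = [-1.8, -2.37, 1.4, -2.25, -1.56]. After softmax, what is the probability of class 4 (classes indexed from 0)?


Exponentials: e^-1.8=0.1653, e^-2.37=0.0935, e^1.4=4.0552, e^-2.25=0.1054, e^-1.56=0.2101
Sum = 4.6295
Softmax = [0.0357, 0.0202, 0.8759, 0.0228, 0.0454]
p[4] = 0.2101/4.6295 = 0.0454

0.0454


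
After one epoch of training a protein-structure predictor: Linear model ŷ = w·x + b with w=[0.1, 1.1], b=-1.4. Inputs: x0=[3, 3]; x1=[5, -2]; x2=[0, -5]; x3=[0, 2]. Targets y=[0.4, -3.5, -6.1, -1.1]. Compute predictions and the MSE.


ŷ0 = (0.1)·(3) + (1.1)·(3) - 1.4 = 2.2
ŷ1 = (0.1)·(5) + (1.1)·(-2) - 1.4 = -3.1
ŷ2 = (0.1)·(0) + (1.1)·(-5) - 1.4 = -6.9
ŷ3 = (0.1)·(0) + (1.1)·(2) - 1.4 = 0.8
errors² = [3.24, 0.16, 0.64, 3.61]
MSE = 7.6500/4 = 1.9125

1.9125


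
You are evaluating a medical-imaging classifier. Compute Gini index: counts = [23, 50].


Probabilities: [23/73, 50/73] ≈ [0.3151, 0.6849]
Σpᵢ² = (529 + 2500)/73² = 3029/5329
Gini = 1 - Σpᵢ² = 1 - 3029/5329 = 0.4316

0.4316


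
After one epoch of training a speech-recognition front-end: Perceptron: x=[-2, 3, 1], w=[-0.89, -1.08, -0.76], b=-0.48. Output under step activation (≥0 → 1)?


z = (-2)·(-0.89) + (3)·(-1.08) + (1)·(-0.76) - 0.48
  = -2.7
step(z) = 0 (z<0)

0


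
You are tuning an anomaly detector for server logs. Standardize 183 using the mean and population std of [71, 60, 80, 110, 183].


μ = 100.8, σ = 44.3324
z = (183 - 100.8)/44.3324 = 1.8542

1.8542


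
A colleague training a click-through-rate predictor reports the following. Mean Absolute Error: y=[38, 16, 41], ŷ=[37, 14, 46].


Absolute errors: |38-37|=1, |16-14|=2, |41-46|=5
Sum = 8
MAE = 8/3 = 8/3

8/3


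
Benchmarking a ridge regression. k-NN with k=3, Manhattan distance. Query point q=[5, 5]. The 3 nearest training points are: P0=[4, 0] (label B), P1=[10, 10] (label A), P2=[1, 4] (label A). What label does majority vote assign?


d(q,P0) = 6  (label B)
d(q,P1) = 10  (label A)
d(q,P2) = 5  (label A)
Votes: A=2, B=1
Majority → A

A


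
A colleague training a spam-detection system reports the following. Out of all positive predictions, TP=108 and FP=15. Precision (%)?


Precision = TP/(TP+FP)
= 108/(108+15)
= 108/123 = 87.8%

87.8%


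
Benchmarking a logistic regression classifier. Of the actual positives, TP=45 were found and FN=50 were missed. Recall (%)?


Recall = TP/(TP+FN)
= 45/(45+50)
= 45/95 = 47.37%

47.37%


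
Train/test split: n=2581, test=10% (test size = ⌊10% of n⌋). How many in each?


Test = ⌊2581·10/100⌋ = 258
Train = 2581 - 258 = 2323

Train: 2323, Test: 258


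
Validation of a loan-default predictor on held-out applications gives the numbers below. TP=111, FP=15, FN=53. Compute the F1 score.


Precision = 111/126 = 0.881
Recall = 111/164 = 0.6768
F1 = 2·P·R/(P+R) = 2·TP/(2·TP+FP+FN) = 222/(222+15+53) = 222/290 = 0.7655

0.7655


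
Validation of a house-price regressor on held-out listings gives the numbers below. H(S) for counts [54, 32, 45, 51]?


Probabilities: [54/182, 32/182, 45/182, 51/182] ≈ [0.2967, 0.1758, 0.2473, 0.2802]
H = -((54/182)·log₂(54/182) + (32/182)·log₂(32/182) + (45/182)·log₂(45/182) + (51/182)·log₂(51/182))
  = 1.9738 bits

1.9738 bits
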